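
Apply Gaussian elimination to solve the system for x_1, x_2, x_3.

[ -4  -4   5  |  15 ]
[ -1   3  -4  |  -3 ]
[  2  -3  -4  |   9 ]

Forward elimination on [A|b]:
R2 <- R2 - (1/4)*R1:  [     0      4  -21/4  -27/4 ]
R3 <- R3 - (-1/2)*R1:  [    0    -5  -3/2  33/2 ]
R3 <- R3 - (-5/4)*R2:  [       0        0  -129/16   129/16 ]
Row echelon form:
[ -4  -4        5  |      15 ]
[  0   4    -21/4  |   -27/4 ]
[  0   0  -129/16  |  129/16 ]
Back-substitution:
x_3 = (129/16) / (-129/16) = -1
x_2 = (-27/4 - (-21/4)*(-1)) / 4 = -3
x_1 = (15 - (-4)*(-3) - (5)*(-1)) / -4 = -2

(-2, -3, -1)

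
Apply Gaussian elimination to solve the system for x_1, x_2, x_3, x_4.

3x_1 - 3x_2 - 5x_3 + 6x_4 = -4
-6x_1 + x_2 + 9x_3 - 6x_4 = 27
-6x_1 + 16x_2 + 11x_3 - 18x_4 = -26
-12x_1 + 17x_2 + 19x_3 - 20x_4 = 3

Forward elimination on [A|b]:
R2 <- R2 - (-2)*R1:  [  0  -5  -1   6  19 ]
R3 <- R3 - (-2)*R1:  [   0   10    1   -6  -34 ]
R4 <- R4 - (-4)*R1:  [   0    5   -1    4  -13 ]
R3 <- R3 - (-2)*R2:  [  0   0  -1   6   4 ]
R4 <- R4 - (-1)*R2:  [  0   0  -2  10   6 ]
R4 <- R4 - (2)*R3:  [  0   0   0  -2  -2 ]
Row echelon form:
[ 3  -3  -5   6  |  -4 ]
[ 0  -5  -1   6  |  19 ]
[ 0   0  -1   6  |   4 ]
[ 0   0   0  -2  |  -2 ]
Back-substitution:
x_4 = (-2) / -2 = 1
x_3 = (4 - (6)*(1)) / -1 = 2
x_2 = (19 - (-1)*(2) - (6)*(1)) / -5 = -3
x_1 = (-4 - (-3)*(-3) - (-5)*(2) - (6)*(1)) / 3 = -3

(-3, -3, 2, 1)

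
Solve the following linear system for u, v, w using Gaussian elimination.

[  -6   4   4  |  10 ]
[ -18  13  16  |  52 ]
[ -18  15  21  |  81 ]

Forward elimination on [A|b]:
R2 <- R2 - (3)*R1:  [  0   1   4  22 ]
R3 <- R3 - (3)*R1:  [  0   3   9  51 ]
R3 <- R3 - (3)*R2:  [   0    0   -3  -15 ]
Row echelon form:
[ -6  4   4  |   10 ]
[  0  1   4  |   22 ]
[  0  0  -3  |  -15 ]
Back-substitution:
w = (-15) / -3 = 5
v = (22 - (4)*(5)) / 1 = 2
u = (10 - (4)*(2) - (4)*(5)) / -6 = 3

(3, 2, 5)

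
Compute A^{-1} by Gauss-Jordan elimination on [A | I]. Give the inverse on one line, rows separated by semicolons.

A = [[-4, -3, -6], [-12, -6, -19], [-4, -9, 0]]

inverse = [57/16 -9/8 -7/16; -19/12 1/2 1/12; -7/4 1/2 1/4]

Gauss-Jordan on [A | I]:
R1 <- (1/-4)*R1:  [    1   3/4   3/2  |  -1/4     0     0 ]
R2 <- R2 - (-12)*R1:  [  0   3  -1  |  -3   1   0 ]
R3 <- R3 - (-4)*R1:  [  0  -6   6  |  -1   0   1 ]
R2 <- (1/3)*R2:  [    0     1  -1/3  |    -1   1/3     0 ]
R1 <- R1 - (3/4)*R2:  [    1     0   7/4  |   1/2  -1/4     0 ]
R3 <- R3 - (-6)*R2:  [  0   0   4  |  -7   2   1 ]
R3 <- (1/4)*R3:  [    0     0     1  |  -7/4   1/2   1/4 ]
R1 <- R1 - (7/4)*R3:  [     1      0      0  |  57/16   -9/8  -7/16 ]
R2 <- R2 - (-1/3)*R3:  [      0       1       0  |  -19/12     1/2    1/12 ]
Right block of [I | A^{-1}] is the inverse:
[  57/16  -9/8  -7/16 ]
[ -19/12   1/2   1/12 ]
[   -7/4   1/2    1/4 ]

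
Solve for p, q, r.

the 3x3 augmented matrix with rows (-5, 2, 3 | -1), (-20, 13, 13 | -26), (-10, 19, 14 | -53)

Forward elimination on [A|b]:
R2 <- R2 - (4)*R1:  [   0    5    1  -22 ]
R3 <- R3 - (2)*R1:  [   0   15    8  -51 ]
R3 <- R3 - (3)*R2:  [  0   0   5  15 ]
Row echelon form:
[ -5  2  3  |   -1 ]
[  0  5  1  |  -22 ]
[  0  0  5  |   15 ]
Back-substitution:
r = (15) / 5 = 3
q = (-22 - (1)*(3)) / 5 = -5
p = (-1 - (2)*(-5) - (3)*(3)) / -5 = 0

(0, -5, 3)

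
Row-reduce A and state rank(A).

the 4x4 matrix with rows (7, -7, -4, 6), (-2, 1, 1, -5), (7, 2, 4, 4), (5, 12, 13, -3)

rank(A) = 3

Row reduction:
R2 <- R2 - (-2/7)*R1:  [     0     -1   -1/7  -23/7 ]
R3 <- R3 - (1)*R1:  [  0   9   8  -2 ]
R4 <- R4 - (5/7)*R1:  [     0     17  111/7  -51/7 ]
R3 <- R3 - (-9)*R2:  [      0       0    47/7  -221/7 ]
R4 <- R4 - (-17)*R2:  [      0       0    94/7  -442/7 ]
R4 <- R4 - (2)*R3:  [ 0  0  0  0 ]
Row echelon form:
[ 7  -7    -4       6 ]
[ 0  -1  -1/7   -23/7 ]
[ 0   0  47/7  -221/7 ]
[ 0   0     0       0 ]
Nonzero rows / pivot columns: 3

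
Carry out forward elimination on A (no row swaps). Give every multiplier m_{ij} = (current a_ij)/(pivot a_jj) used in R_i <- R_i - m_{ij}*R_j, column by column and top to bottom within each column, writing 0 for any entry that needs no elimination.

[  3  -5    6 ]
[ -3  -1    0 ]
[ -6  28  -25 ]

multipliers: -1, -2, -3

Forward elimination:
R2 <- R2 - (-1)*R1:  [  0  -6   6 ]
R3 <- R3 - (-2)*R1:  [   0   18  -13 ]
R3 <- R3 - (-3)*R2:  [ 0  0  5 ]
Multipliers (in order of application): m_{21} = -1, m_{31} = -2, m_{32} = -3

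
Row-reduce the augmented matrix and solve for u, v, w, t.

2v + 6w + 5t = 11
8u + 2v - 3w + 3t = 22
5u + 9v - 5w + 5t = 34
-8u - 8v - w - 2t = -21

Forward elimination on [A|b]:
R1 <-> R2   (pivot in column 1 was zero)
[  8   2  -3   3   22 ]
[  0   2   6   5   11 ]
[  5   9  -5   5   34 ]
[ -8  -8  -1  -2  -21 ]
R3 <- R3 - (5/8)*R1:  [     0   31/4  -25/8   25/8   81/4 ]
R4 <- R4 - (-1)*R1:  [  0  -6  -4   1   1 ]
R3 <- R3 - (31/8)*R2:  [      0       0  -211/8   -65/4  -179/8 ]
R4 <- R4 - (-3)*R2:  [  0   0  14  16  34 ]
R4 <- R4 - (-112/211)*R3:  [        0         0         0  1556/211  4668/211 ]
Row echelon form:
[ 8  2      -3         3  |        22 ]
[ 0  2       6         5  |        11 ]
[ 0  0  -211/8     -65/4  |    -179/8 ]
[ 0  0       0  1556/211  |  4668/211 ]
Back-substitution:
t = (4668/211) / (1556/211) = 3
w = (-179/8 - (-65/4)*(3)) / (-211/8) = -1
v = (11 - (6)*(-1) - (5)*(3)) / 2 = 1
u = (22 - (2)*(1) - (-3)*(-1) - (3)*(3)) / 8 = 1

(1, 1, -1, 3)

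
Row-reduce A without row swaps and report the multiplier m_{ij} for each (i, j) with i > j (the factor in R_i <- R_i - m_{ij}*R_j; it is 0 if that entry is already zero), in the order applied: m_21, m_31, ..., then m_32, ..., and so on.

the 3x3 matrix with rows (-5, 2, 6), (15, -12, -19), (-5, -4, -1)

multipliers: -3, 1, 1

Forward elimination:
R2 <- R2 - (-3)*R1:  [  0  -6  -1 ]
R3 <- R3 - (1)*R1:  [  0  -6  -7 ]
R3 <- R3 - (1)*R2:  [  0   0  -6 ]
Multipliers (in order of application): m_{21} = -3, m_{31} = 1, m_{32} = 1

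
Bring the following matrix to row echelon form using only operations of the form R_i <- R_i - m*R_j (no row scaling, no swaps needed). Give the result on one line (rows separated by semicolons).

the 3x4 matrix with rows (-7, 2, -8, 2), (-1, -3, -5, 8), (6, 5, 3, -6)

Forward elimination:
R2 <- R2 - (1/7)*R1:  [     0  -23/7  -27/7   54/7 ]
R3 <- R3 - (-6/7)*R1:  [     0   47/7  -27/7  -30/7 ]
R3 <- R3 - (-47/23)*R2:  [       0        0  -270/23   264/23 ]
Row echelon form:
[ -7      2       -8       2 ]
[  0  -23/7    -27/7    54/7 ]
[  0      0  -270/23  264/23 ]

REF = [-7 2 -8 2; 0 -23/7 -27/7 54/7; 0 0 -270/23 264/23]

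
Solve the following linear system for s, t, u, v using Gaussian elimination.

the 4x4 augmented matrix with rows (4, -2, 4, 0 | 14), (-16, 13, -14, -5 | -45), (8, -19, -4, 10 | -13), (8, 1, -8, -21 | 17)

Forward elimination on [A|b]:
R2 <- R2 - (-4)*R1:  [  0   5   2  -5  11 ]
R3 <- R3 - (2)*R1:  [   0  -15  -12   10  -41 ]
R4 <- R4 - (2)*R1:  [   0    5  -16  -21  -11 ]
R3 <- R3 - (-3)*R2:  [  0   0  -6  -5  -8 ]
R4 <- R4 - (1)*R2:  [   0    0  -18  -16  -22 ]
R4 <- R4 - (3)*R3:  [  0   0   0  -1   2 ]
Row echelon form:
[ 4  -2   4   0  |  14 ]
[ 0   5   2  -5  |  11 ]
[ 0   0  -6  -5  |  -8 ]
[ 0   0   0  -1  |   2 ]
Back-substitution:
v = (2) / -1 = -2
u = (-8 - (-5)*(-2)) / -6 = 3
t = (11 - (2)*(3) - (-5)*(-2)) / 5 = -1
s = (14 - (-2)*(-1) - (4)*(3)) / 4 = 0

(0, -1, 3, -2)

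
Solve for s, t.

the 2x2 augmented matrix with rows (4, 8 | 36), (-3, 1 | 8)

(-1, 5)

Forward elimination on [A|b]:
R2 <- R2 - (-3/4)*R1:  [  0   7  35 ]
Row echelon form:
[ 4  8  |  36 ]
[ 0  7  |  35 ]
Back-substitution:
t = (35) / 7 = 5
s = (36 - (8)*(5)) / 4 = -1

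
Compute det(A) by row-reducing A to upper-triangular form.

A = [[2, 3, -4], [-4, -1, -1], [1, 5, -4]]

det(A) = 43

Forward elimination:
R2 <- R2 - (-2)*R1:  [  0   5  -9 ]
R3 <- R3 - (1/2)*R1:  [   0  7/2   -2 ]
R3 <- R3 - (7/10)*R2:  [     0      0  43/10 ]
Upper-triangular form:
[ 2  3     -4 ]
[ 0  5     -9 ]
[ 0  0  43/10 ]
det(A) = (-1)^0 * (2) * (5) * (43/10) = 43  (0 row swaps -> sign +1)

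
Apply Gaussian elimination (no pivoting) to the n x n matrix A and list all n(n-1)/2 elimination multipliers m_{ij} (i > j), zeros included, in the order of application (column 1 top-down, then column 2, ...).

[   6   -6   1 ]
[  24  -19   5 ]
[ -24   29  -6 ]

multipliers: 4, -4, 1

Forward elimination:
R2 <- R2 - (4)*R1:  [ 0  5  1 ]
R3 <- R3 - (-4)*R1:  [  0   5  -2 ]
R3 <- R3 - (1)*R2:  [  0   0  -3 ]
Multipliers (in order of application): m_{21} = 4, m_{31} = -4, m_{32} = 1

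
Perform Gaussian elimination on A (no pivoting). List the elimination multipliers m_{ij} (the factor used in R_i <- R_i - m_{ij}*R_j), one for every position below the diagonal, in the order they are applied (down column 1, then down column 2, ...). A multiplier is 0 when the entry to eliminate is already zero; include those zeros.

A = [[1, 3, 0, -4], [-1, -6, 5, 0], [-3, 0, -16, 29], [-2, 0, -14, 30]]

multipliers: -1, -3, -2, -3, -2, 4

Forward elimination:
R2 <- R2 - (-1)*R1:  [  0  -3   5  -4 ]
R3 <- R3 - (-3)*R1:  [   0    9  -16   17 ]
R4 <- R4 - (-2)*R1:  [   0    6  -14   22 ]
R3 <- R3 - (-3)*R2:  [  0   0  -1   5 ]
R4 <- R4 - (-2)*R2:  [  0   0  -4  14 ]
R4 <- R4 - (4)*R3:  [  0   0   0  -6 ]
Multipliers (in order of application): m_{21} = -1, m_{31} = -3, m_{41} = -2, m_{32} = -3, m_{42} = -2, m_{43} = 4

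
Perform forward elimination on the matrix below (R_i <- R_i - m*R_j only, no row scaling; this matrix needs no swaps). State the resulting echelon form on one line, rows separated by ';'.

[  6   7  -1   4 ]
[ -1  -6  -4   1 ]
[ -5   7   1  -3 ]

Forward elimination:
R2 <- R2 - (-1/6)*R1:  [     0  -29/6  -25/6    5/3 ]
R3 <- R3 - (-5/6)*R1:  [    0  77/6   1/6   1/3 ]
R3 <- R3 - (-77/29)*R2:  [       0        0  -316/29   138/29 ]
Row echelon form:
[ 6      7       -1       4 ]
[ 0  -29/6    -25/6     5/3 ]
[ 0      0  -316/29  138/29 ]

REF = [6 7 -1 4; 0 -29/6 -25/6 5/3; 0 0 -316/29 138/29]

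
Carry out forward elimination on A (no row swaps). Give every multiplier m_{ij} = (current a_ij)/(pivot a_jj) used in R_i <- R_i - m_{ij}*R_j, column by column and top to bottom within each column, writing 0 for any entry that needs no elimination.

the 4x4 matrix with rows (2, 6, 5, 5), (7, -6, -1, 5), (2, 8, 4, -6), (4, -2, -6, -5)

multipliers: 7/2, 1, 2, -2/27, 14/27, 173/64

Forward elimination:
R2 <- R2 - (7/2)*R1:  [     0    -27  -37/2  -25/2 ]
R3 <- R3 - (1)*R1:  [   0    2   -1  -11 ]
R4 <- R4 - (2)*R1:  [   0  -14  -16  -15 ]
R3 <- R3 - (-2/27)*R2:  [       0        0   -64/27  -322/27 ]
R4 <- R4 - (14/27)*R2:  [       0        0  -173/27  -230/27 ]
R4 <- R4 - (173/64)*R3:  [      0       0       0  759/32 ]
Multipliers (in order of application): m_{21} = 7/2, m_{31} = 1, m_{41} = 2, m_{32} = -2/27, m_{42} = 14/27, m_{43} = 173/64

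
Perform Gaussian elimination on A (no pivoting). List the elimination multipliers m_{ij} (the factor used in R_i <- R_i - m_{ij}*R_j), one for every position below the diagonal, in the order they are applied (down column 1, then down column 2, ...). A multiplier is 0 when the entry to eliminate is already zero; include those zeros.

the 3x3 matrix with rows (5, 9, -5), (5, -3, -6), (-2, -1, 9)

Forward elimination:
R2 <- R2 - (1)*R1:  [   0  -12   -1 ]
R3 <- R3 - (-2/5)*R1:  [    0  13/5     7 ]
R3 <- R3 - (-13/60)*R2:  [      0       0  407/60 ]
Multipliers (in order of application): m_{21} = 1, m_{31} = -2/5, m_{32} = -13/60

multipliers: 1, -2/5, -13/60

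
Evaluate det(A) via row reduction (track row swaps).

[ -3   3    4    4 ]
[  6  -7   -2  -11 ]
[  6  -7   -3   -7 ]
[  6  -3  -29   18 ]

Forward elimination:
R2 <- R2 - (-2)*R1:  [  0  -1   6  -3 ]
R3 <- R3 - (-2)*R1:  [  0  -1   5   1 ]
R4 <- R4 - (-2)*R1:  [   0    3  -21   26 ]
R3 <- R3 - (1)*R2:  [  0   0  -1   4 ]
R4 <- R4 - (-3)*R2:  [  0   0  -3  17 ]
R4 <- R4 - (3)*R3:  [ 0  0  0  5 ]
Upper-triangular form:
[ -3   3   4   4 ]
[  0  -1   6  -3 ]
[  0   0  -1   4 ]
[  0   0   0   5 ]
det(A) = (-1)^0 * (-3) * (-1) * (-1) * (5) = -15  (0 row swaps -> sign +1)

det(A) = -15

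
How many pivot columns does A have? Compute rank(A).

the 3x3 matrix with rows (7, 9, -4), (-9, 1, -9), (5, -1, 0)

Row reduction:
R2 <- R2 - (-9/7)*R1:  [     0   88/7  -99/7 ]
R3 <- R3 - (5/7)*R1:  [     0  -52/7   20/7 ]
R3 <- R3 - (-13/22)*R2:  [     0      0  -11/2 ]
Row echelon form:
[ 7     9     -4 ]
[ 0  88/7  -99/7 ]
[ 0     0  -11/2 ]
Nonzero rows / pivot columns: 3

rank(A) = 3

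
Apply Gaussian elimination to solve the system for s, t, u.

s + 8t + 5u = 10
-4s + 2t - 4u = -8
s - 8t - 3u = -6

Forward elimination on [A|b]:
R2 <- R2 - (-4)*R1:  [  0  34  16  32 ]
R3 <- R3 - (1)*R1:  [   0  -16   -8  -16 ]
R3 <- R3 - (-8/17)*R2:  [      0       0   -8/17  -16/17 ]
Row echelon form:
[ 1   8      5  |      10 ]
[ 0  34     16  |      32 ]
[ 0   0  -8/17  |  -16/17 ]
Back-substitution:
u = (-16/17) / (-8/17) = 2
t = (32 - (16)*(2)) / 34 = 0
s = (10 - (8)*(0) - (5)*(2)) / 1 = 0

(0, 0, 2)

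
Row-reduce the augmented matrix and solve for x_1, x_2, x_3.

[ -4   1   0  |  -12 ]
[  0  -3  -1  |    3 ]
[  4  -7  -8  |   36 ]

Forward elimination on [A|b]:
R3 <- R3 - (-1)*R1:  [  0  -6  -8  24 ]
R3 <- R3 - (2)*R2:  [  0   0  -6  18 ]
Row echelon form:
[ -4   1   0  |  -12 ]
[  0  -3  -1  |    3 ]
[  0   0  -6  |   18 ]
Back-substitution:
x_3 = (18) / -6 = -3
x_2 = (3 - (-1)*(-3)) / -3 = 0
x_1 = (-12 - (1)*(0)) / -4 = 3

(3, 0, -3)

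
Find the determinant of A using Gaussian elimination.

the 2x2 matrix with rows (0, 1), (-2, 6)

Forward elimination:
R1 <-> R2   (pivot in column 1 was zero)
[ -2  6 ]
[  0  1 ]
Upper-triangular form:
[ -2  6 ]
[  0  1 ]
det(A) = (-1)^1 * (-2) * (1) = 2  (1 row swap -> sign -1)

det(A) = 2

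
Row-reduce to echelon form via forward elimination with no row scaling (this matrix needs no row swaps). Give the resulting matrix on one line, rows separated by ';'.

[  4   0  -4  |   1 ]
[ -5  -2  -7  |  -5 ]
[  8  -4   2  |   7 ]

Forward elimination:
R2 <- R2 - (-5/4)*R1:  [     0     -2    -12  -15/4 ]
R3 <- R3 - (2)*R1:  [  0  -4  10   5 ]
R3 <- R3 - (2)*R2:  [    0     0    34  25/2 ]
Row echelon form:
[ 4   0   -4  |      1 ]
[ 0  -2  -12  |  -15/4 ]
[ 0   0   34  |   25/2 ]

REF = [4 0 -4 1; 0 -2 -12 -15/4; 0 0 34 25/2]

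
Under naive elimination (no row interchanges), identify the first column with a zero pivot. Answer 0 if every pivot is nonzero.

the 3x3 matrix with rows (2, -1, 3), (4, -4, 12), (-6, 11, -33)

first zero-pivot column = 3

Naive forward elimination:
R2 <- R2 - (2)*R1:  [  0  -2   6 ]
R3 <- R3 - (-3)*R1:  [   0    8  -24 ]
R3 <- R3 - (-4)*R2:  [ 0  0  0 ]
Matrix at this point:
[ 2  -1  3 ]
[ 0  -2  6 ]
[ 0   0  0 ]
Pivot entry (3,3) in the last row is zero and there are no rows below to swap with -> zero pivot in column 3 (A is singular).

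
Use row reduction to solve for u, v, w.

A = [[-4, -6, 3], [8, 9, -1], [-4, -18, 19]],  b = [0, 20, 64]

Forward elimination on [A|b]:
R2 <- R2 - (-2)*R1:  [  0  -3   5  20 ]
R3 <- R3 - (1)*R1:  [   0  -12   16   64 ]
R3 <- R3 - (4)*R2:  [   0    0   -4  -16 ]
Row echelon form:
[ -4  -6   3  |    0 ]
[  0  -3   5  |   20 ]
[  0   0  -4  |  -16 ]
Back-substitution:
w = (-16) / -4 = 4
v = (20 - (5)*(4)) / -3 = 0
u = (0 - (-6)*(0) - (3)*(4)) / -4 = 3

(3, 0, 4)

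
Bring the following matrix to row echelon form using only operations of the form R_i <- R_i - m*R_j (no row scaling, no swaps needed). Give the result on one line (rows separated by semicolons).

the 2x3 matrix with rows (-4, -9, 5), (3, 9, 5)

Forward elimination:
R2 <- R2 - (-3/4)*R1:  [    0   9/4  35/4 ]
Row echelon form:
[ -4   -9     5 ]
[  0  9/4  35/4 ]

REF = [-4 -9 5; 0 9/4 35/4]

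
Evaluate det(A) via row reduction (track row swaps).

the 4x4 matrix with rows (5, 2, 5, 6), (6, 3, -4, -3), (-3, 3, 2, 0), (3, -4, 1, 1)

det(A) = -525

Forward elimination:
R2 <- R2 - (6/5)*R1:  [     0    3/5    -10  -51/5 ]
R3 <- R3 - (-3/5)*R1:  [    0  21/5     5  18/5 ]
R4 <- R4 - (3/5)*R1:  [     0  -26/5     -2  -13/5 ]
R3 <- R3 - (7)*R2:  [  0   0  75  75 ]
R4 <- R4 - (-26/3)*R2:  [      0       0  -266/3     -91 ]
R4 <- R4 - (-266/225)*R3:  [    0     0     0  -7/3 ]
Upper-triangular form:
[ 5    2    5      6 ]
[ 0  3/5  -10  -51/5 ]
[ 0    0   75     75 ]
[ 0    0    0   -7/3 ]
det(A) = (-1)^0 * (5) * (3/5) * (75) * (-7/3) = -525  (0 row swaps -> sign +1)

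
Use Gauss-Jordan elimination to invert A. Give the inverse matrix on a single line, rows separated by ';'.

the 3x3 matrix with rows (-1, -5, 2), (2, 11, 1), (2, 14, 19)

Gauss-Jordan on [A | I]:
R1 <- (1/-1)*R1:  [  1   5  -2  |  -1   0   0 ]
R2 <- R2 - (2)*R1:  [ 0  1  5  |  2  1  0 ]
R3 <- R3 - (2)*R1:  [  0   4  23  |   2   0   1 ]
R1 <- R1 - (5)*R2:  [   1    0  -27  |  -11   -5    0 ]
R3 <- R3 - (4)*R2:  [  0   0   3  |  -6  -4   1 ]
R3 <- (1/3)*R3:  [    0     0     1  |    -2  -4/3   1/3 ]
R1 <- R1 - (-27)*R3:  [   1    0    0  |  -65  -41    9 ]
R2 <- R2 - (5)*R3:  [    0     1     0  |    12  23/3  -5/3 ]
Right block of [I | A^{-1}] is the inverse:
[ -65   -41     9 ]
[  12  23/3  -5/3 ]
[  -2  -4/3   1/3 ]

inverse = [-65 -41 9; 12 23/3 -5/3; -2 -4/3 1/3]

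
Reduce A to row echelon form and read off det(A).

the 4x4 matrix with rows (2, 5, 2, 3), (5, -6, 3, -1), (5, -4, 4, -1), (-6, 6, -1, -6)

det(A) = 100

Forward elimination:
R2 <- R2 - (5/2)*R1:  [     0  -37/2     -2  -17/2 ]
R3 <- R3 - (5/2)*R1:  [     0  -33/2     -1  -17/2 ]
R4 <- R4 - (-3)*R1:  [  0  21   5   3 ]
R3 <- R3 - (33/37)*R2:  [      0       0   29/37  -34/37 ]
R4 <- R4 - (-42/37)*R2:  [       0        0   101/37  -246/37 ]
R4 <- R4 - (101/29)*R3:  [       0        0        0  -100/29 ]
Upper-triangular form:
[ 2      5      2        3 ]
[ 0  -37/2     -2    -17/2 ]
[ 0      0  29/37   -34/37 ]
[ 0      0      0  -100/29 ]
det(A) = (-1)^0 * (2) * (-37/2) * (29/37) * (-100/29) = 100  (0 row swaps -> sign +1)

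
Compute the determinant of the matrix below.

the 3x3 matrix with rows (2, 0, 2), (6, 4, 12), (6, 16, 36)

det(A) = 48

Forward elimination:
R2 <- R2 - (3)*R1:  [ 0  4  6 ]
R3 <- R3 - (3)*R1:  [  0  16  30 ]
R3 <- R3 - (4)*R2:  [ 0  0  6 ]
Upper-triangular form:
[ 2  0  2 ]
[ 0  4  6 ]
[ 0  0  6 ]
det(A) = (-1)^0 * (2) * (4) * (6) = 48  (0 row swaps -> sign +1)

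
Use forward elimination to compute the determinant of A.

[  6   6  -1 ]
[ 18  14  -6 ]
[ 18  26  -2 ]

det(A) = 120

Forward elimination:
R2 <- R2 - (3)*R1:  [  0  -4  -3 ]
R3 <- R3 - (3)*R1:  [ 0  8  1 ]
R3 <- R3 - (-2)*R2:  [  0   0  -5 ]
Upper-triangular form:
[ 6   6  -1 ]
[ 0  -4  -3 ]
[ 0   0  -5 ]
det(A) = (-1)^0 * (6) * (-4) * (-5) = 120  (0 row swaps -> sign +1)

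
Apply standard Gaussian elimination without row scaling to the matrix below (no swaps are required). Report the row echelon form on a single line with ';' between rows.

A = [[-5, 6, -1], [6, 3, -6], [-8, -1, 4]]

REF = [-5 6 -1; 0 51/5 -36/5; 0 0 -32/17]

Forward elimination:
R2 <- R2 - (-6/5)*R1:  [     0   51/5  -36/5 ]
R3 <- R3 - (8/5)*R1:  [     0  -53/5   28/5 ]
R3 <- R3 - (-53/51)*R2:  [      0       0  -32/17 ]
Row echelon form:
[ -5     6      -1 ]
[  0  51/5   -36/5 ]
[  0     0  -32/17 ]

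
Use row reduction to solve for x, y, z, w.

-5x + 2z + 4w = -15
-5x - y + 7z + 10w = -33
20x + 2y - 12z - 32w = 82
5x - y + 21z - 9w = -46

(1, -3, -3, -1)

Forward elimination on [A|b]:
R2 <- R2 - (1)*R1:  [   0   -1    5    6  -18 ]
R3 <- R3 - (-4)*R1:  [   0    2   -4  -16   22 ]
R4 <- R4 - (-1)*R1:  [   0   -1   23   -5  -61 ]
R3 <- R3 - (-2)*R2:  [   0    0    6   -4  -14 ]
R4 <- R4 - (1)*R2:  [   0    0   18  -11  -43 ]
R4 <- R4 - (3)*R3:  [  0   0   0   1  -1 ]
Row echelon form:
[ -5   0  2   4  |  -15 ]
[  0  -1  5   6  |  -18 ]
[  0   0  6  -4  |  -14 ]
[  0   0  0   1  |   -1 ]
Back-substitution:
w = (-1) / 1 = -1
z = (-14 - (-4)*(-1)) / 6 = -3
y = (-18 - (5)*(-3) - (6)*(-1)) / -1 = -3
x = (-15 - (2)*(-3) - (4)*(-1)) / -5 = 1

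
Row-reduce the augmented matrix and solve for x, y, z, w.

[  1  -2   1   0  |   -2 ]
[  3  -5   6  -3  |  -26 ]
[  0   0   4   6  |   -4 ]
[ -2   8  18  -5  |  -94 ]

(-2, -2, -4, 2)

Forward elimination on [A|b]:
R2 <- R2 - (3)*R1:  [   0    1    3   -3  -20 ]
R4 <- R4 - (-2)*R1:  [   0    4   20   -5  -98 ]
R4 <- R4 - (4)*R2:  [   0    0    8    7  -18 ]
R4 <- R4 - (2)*R3:  [   0    0    0   -5  -10 ]
Row echelon form:
[ 1  -2  1   0  |   -2 ]
[ 0   1  3  -3  |  -20 ]
[ 0   0  4   6  |   -4 ]
[ 0   0  0  -5  |  -10 ]
Back-substitution:
w = (-10) / -5 = 2
z = (-4 - (6)*(2)) / 4 = -4
y = (-20 - (3)*(-4) - (-3)*(2)) / 1 = -2
x = (-2 - (-2)*(-2) - (1)*(-4)) / 1 = -2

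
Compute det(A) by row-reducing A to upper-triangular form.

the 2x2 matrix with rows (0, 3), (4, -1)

Forward elimination:
R1 <-> R2   (pivot in column 1 was zero)
[ 4  -1 ]
[ 0   3 ]
Upper-triangular form:
[ 4  -1 ]
[ 0   3 ]
det(A) = (-1)^1 * (4) * (3) = -12  (1 row swap -> sign -1)

det(A) = -12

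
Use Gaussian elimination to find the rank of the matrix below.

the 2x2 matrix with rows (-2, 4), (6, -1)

Row reduction:
R2 <- R2 - (-3)*R1:  [  0  11 ]
Row echelon form:
[ -2   4 ]
[  0  11 ]
Nonzero rows / pivot columns: 2

rank(A) = 2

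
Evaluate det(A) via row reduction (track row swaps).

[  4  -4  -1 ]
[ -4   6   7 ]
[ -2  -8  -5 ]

Forward elimination:
R2 <- R2 - (-1)*R1:  [ 0  2  6 ]
R3 <- R3 - (-1/2)*R1:  [     0    -10  -11/2 ]
R3 <- R3 - (-5)*R2:  [    0     0  49/2 ]
Upper-triangular form:
[ 4  -4    -1 ]
[ 0   2     6 ]
[ 0   0  49/2 ]
det(A) = (-1)^0 * (4) * (2) * (49/2) = 196  (0 row swaps -> sign +1)

det(A) = 196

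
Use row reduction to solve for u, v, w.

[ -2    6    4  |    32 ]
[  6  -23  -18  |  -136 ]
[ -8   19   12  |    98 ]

(0, 2, 5)

Forward elimination on [A|b]:
R2 <- R2 - (-3)*R1:  [   0   -5   -6  -40 ]
R3 <- R3 - (4)*R1:  [   0   -5   -4  -30 ]
R3 <- R3 - (1)*R2:  [  0   0   2  10 ]
Row echelon form:
[ -2   6   4  |   32 ]
[  0  -5  -6  |  -40 ]
[  0   0   2  |   10 ]
Back-substitution:
w = (10) / 2 = 5
v = (-40 - (-6)*(5)) / -5 = 2
u = (32 - (6)*(2) - (4)*(5)) / -2 = 0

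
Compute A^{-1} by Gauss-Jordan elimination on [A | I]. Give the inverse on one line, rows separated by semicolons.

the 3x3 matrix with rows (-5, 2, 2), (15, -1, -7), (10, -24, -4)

Gauss-Jordan on [A | I]:
R1 <- (1/-5)*R1:  [    1  -2/5  -2/5  |  -1/5     0     0 ]
R2 <- R2 - (15)*R1:  [  0   5  -1  |   3   1   0 ]
R3 <- R3 - (10)*R1:  [   0  -20    0  |    2    0    1 ]
R2 <- (1/5)*R2:  [    0     1  -1/5  |   3/5   1/5     0 ]
R1 <- R1 - (-2/5)*R2:  [      1       0  -12/25  |    1/25    2/25       0 ]
R3 <- R3 - (-20)*R2:  [  0   0  -4  |  14   4   1 ]
R3 <- (1/-4)*R3:  [    0     0     1  |  -7/2    -1  -1/4 ]
R1 <- R1 - (-12/25)*R3:  [      1       0       0  |  -41/25    -2/5   -3/25 ]
R2 <- R2 - (-1/5)*R3:  [     0      1      0  |  -1/10      0  -1/20 ]
Right block of [I | A^{-1}] is the inverse:
[ -41/25  -2/5  -3/25 ]
[  -1/10     0  -1/20 ]
[   -7/2    -1   -1/4 ]

inverse = [-41/25 -2/5 -3/25; -1/10 0 -1/20; -7/2 -1 -1/4]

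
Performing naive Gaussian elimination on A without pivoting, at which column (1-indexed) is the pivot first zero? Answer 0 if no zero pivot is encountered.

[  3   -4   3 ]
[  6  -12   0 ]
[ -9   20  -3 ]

Naive forward elimination:
R2 <- R2 - (2)*R1:  [  0  -4  -6 ]
R3 <- R3 - (-3)*R1:  [ 0  8  6 ]
R3 <- R3 - (-2)*R2:  [  0   0  -6 ]
All pivots nonzero; naive elimination completes without hitting a zero pivot.

first zero-pivot column = 0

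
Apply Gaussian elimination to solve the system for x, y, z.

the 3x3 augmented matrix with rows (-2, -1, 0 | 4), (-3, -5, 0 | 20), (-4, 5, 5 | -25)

Forward elimination on [A|b]:
R2 <- R2 - (3/2)*R1:  [    0  -7/2     0    14 ]
R3 <- R3 - (2)*R1:  [   0    7    5  -33 ]
R3 <- R3 - (-2)*R2:  [  0   0   5  -5 ]
Row echelon form:
[ -2    -1  0  |   4 ]
[  0  -7/2  0  |  14 ]
[  0     0  5  |  -5 ]
Back-substitution:
z = (-5) / 5 = -1
y = (14) / (-7/2) = -4
x = (4 - (-1)*(-4)) / -2 = 0

(0, -4, -1)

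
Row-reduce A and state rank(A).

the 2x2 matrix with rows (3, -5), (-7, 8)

rank(A) = 2

Row reduction:
R2 <- R2 - (-7/3)*R1:  [     0  -11/3 ]
Row echelon form:
[ 3     -5 ]
[ 0  -11/3 ]
Nonzero rows / pivot columns: 2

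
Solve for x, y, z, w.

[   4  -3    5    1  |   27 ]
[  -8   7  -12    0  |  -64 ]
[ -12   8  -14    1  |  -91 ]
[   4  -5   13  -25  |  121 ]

Forward elimination on [A|b]:
R2 <- R2 - (-2)*R1:  [   0    1   -2    2  -10 ]
R3 <- R3 - (-3)*R1:  [   0   -1    1    4  -10 ]
R4 <- R4 - (1)*R1:  [   0   -2    8  -26   94 ]
R3 <- R3 - (-1)*R2:  [   0    0   -1    6  -20 ]
R4 <- R4 - (-2)*R2:  [   0    0    4  -22   74 ]
R4 <- R4 - (-4)*R3:  [  0   0   0   2  -6 ]
Row echelon form:
[ 4  -3   5  1  |   27 ]
[ 0   1  -2  2  |  -10 ]
[ 0   0  -1  6  |  -20 ]
[ 0   0   0  2  |   -6 ]
Back-substitution:
w = (-6) / 2 = -3
z = (-20 - (6)*(-3)) / -1 = 2
y = (-10 - (-2)*(2) - (2)*(-3)) / 1 = 0
x = (27 - (-3)*(0) - (5)*(2) - (1)*(-3)) / 4 = 5

(5, 0, 2, -3)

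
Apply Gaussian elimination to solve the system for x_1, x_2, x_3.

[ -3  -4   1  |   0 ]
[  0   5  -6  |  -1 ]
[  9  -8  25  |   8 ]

(-1, 1, 1)

Forward elimination on [A|b]:
R3 <- R3 - (-3)*R1:  [   0  -20   28    8 ]
R3 <- R3 - (-4)*R2:  [ 0  0  4  4 ]
Row echelon form:
[ -3  -4   1  |   0 ]
[  0   5  -6  |  -1 ]
[  0   0   4  |   4 ]
Back-substitution:
x_3 = (4) / 4 = 1
x_2 = (-1 - (-6)*(1)) / 5 = 1
x_1 = (0 - (-4)*(1) - (1)*(1)) / -3 = -1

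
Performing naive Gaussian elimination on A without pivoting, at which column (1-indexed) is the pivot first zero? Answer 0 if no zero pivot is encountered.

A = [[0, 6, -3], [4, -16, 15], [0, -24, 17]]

Naive forward elimination:
Pivot entry (1,1) is zero but row 2 has 4 in column 1 -> naive elimination stops; a row interchange (e.g. R1 <-> R2) would be required here.

first zero-pivot column = 1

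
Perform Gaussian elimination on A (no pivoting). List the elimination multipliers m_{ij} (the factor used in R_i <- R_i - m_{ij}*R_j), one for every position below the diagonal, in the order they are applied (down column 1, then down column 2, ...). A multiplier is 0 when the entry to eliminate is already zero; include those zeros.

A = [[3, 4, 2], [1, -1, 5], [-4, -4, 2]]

multipliers: 1/3, -4/3, -4/7

Forward elimination:
R2 <- R2 - (1/3)*R1:  [    0  -7/3  13/3 ]
R3 <- R3 - (-4/3)*R1:  [    0   4/3  14/3 ]
R3 <- R3 - (-4/7)*R2:  [    0     0  50/7 ]
Multipliers (in order of application): m_{21} = 1/3, m_{31} = -4/3, m_{32} = -4/7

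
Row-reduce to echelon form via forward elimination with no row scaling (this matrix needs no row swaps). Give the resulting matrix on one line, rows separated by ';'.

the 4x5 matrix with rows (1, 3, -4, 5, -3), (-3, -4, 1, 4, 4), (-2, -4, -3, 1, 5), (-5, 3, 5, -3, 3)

REF = [1 3 -4 5 -3; 0 5 -11 19 -5; 0 0 -33/5 17/5 1; 0 0 0 -371/11 107/11]

Forward elimination:
R2 <- R2 - (-3)*R1:  [   0    5  -11   19   -5 ]
R3 <- R3 - (-2)*R1:  [   0    2  -11   11   -1 ]
R4 <- R4 - (-5)*R1:  [   0   18  -15   22  -12 ]
R3 <- R3 - (2/5)*R2:  [     0      0  -33/5   17/5      1 ]
R4 <- R4 - (18/5)*R2:  [      0       0   123/5  -232/5       6 ]
R4 <- R4 - (-41/11)*R3:  [       0        0        0  -371/11   107/11 ]
Row echelon form:
[ 1  3     -4        5      -3 ]
[ 0  5    -11       19      -5 ]
[ 0  0  -33/5     17/5       1 ]
[ 0  0      0  -371/11  107/11 ]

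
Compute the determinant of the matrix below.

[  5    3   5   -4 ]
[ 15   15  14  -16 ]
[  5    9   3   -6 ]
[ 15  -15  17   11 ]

Forward elimination:
R2 <- R2 - (3)*R1:  [  0   6  -1  -4 ]
R3 <- R3 - (1)*R1:  [  0   6  -2  -2 ]
R4 <- R4 - (3)*R1:  [   0  -24    2   23 ]
R3 <- R3 - (1)*R2:  [  0   0  -1   2 ]
R4 <- R4 - (-4)*R2:  [  0   0  -2   7 ]
R4 <- R4 - (2)*R3:  [ 0  0  0  3 ]
Upper-triangular form:
[ 5  3   5  -4 ]
[ 0  6  -1  -4 ]
[ 0  0  -1   2 ]
[ 0  0   0   3 ]
det(A) = (-1)^0 * (5) * (6) * (-1) * (3) = -90  (0 row swaps -> sign +1)

det(A) = -90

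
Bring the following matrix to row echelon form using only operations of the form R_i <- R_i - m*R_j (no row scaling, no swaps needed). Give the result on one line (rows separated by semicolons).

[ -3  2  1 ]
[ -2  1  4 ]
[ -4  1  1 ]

Forward elimination:
R2 <- R2 - (2/3)*R1:  [    0  -1/3  10/3 ]
R3 <- R3 - (4/3)*R1:  [    0  -5/3  -1/3 ]
R3 <- R3 - (5)*R2:  [   0    0  -17 ]
Row echelon form:
[ -3     2     1 ]
[  0  -1/3  10/3 ]
[  0     0   -17 ]

REF = [-3 2 1; 0 -1/3 10/3; 0 0 -17]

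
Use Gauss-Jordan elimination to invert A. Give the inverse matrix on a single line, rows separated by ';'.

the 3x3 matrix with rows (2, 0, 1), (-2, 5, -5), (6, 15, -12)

inverse = [-1/2 -1/2 1/6; 9/5 1 -4/15; 2 1 -1/3]

Gauss-Jordan on [A | I]:
R1 <- (1/2)*R1:  [   1    0  1/2  |  1/2    0    0 ]
R2 <- R2 - (-2)*R1:  [  0   5  -4  |   1   1   0 ]
R3 <- R3 - (6)*R1:  [   0   15  -15  |   -3    0    1 ]
R2 <- (1/5)*R2:  [    0     1  -4/5  |   1/5   1/5     0 ]
R3 <- R3 - (15)*R2:  [  0   0  -3  |  -6  -3   1 ]
R3 <- (1/-3)*R3:  [    0     0     1  |     2     1  -1/3 ]
R1 <- R1 - (1/2)*R3:  [    1     0     0  |  -1/2  -1/2   1/6 ]
R2 <- R2 - (-4/5)*R3:  [     0      1      0  |    9/5      1  -4/15 ]
Right block of [I | A^{-1}] is the inverse:
[ -1/2  -1/2    1/6 ]
[  9/5     1  -4/15 ]
[    2     1   -1/3 ]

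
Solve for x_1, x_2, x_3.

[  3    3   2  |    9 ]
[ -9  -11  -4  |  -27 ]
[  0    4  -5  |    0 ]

Forward elimination on [A|b]:
R2 <- R2 - (-3)*R1:  [  0  -2   2   0 ]
R3 <- R3 - (-2)*R2:  [  0   0  -1   0 ]
Row echelon form:
[ 3   3   2  |  9 ]
[ 0  -2   2  |  0 ]
[ 0   0  -1  |  0 ]
Back-substitution:
x_3 = (0) / -1 = 0
x_2 = (0 - (2)*(0)) / -2 = 0
x_1 = (9 - (3)*(0) - (2)*(0)) / 3 = 3

(3, 0, 0)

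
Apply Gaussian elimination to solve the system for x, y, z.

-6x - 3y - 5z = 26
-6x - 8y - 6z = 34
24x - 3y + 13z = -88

(-5, -2, 2)

Forward elimination on [A|b]:
R2 <- R2 - (1)*R1:  [  0  -5  -1   8 ]
R3 <- R3 - (-4)*R1:  [   0  -15   -7   16 ]
R3 <- R3 - (3)*R2:  [  0   0  -4  -8 ]
Row echelon form:
[ -6  -3  -5  |  26 ]
[  0  -5  -1  |   8 ]
[  0   0  -4  |  -8 ]
Back-substitution:
z = (-8) / -4 = 2
y = (8 - (-1)*(2)) / -5 = -2
x = (26 - (-3)*(-2) - (-5)*(2)) / -6 = -5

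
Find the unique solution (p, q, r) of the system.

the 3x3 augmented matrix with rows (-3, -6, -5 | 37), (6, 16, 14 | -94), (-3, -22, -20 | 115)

(-3, -3, -2)

Forward elimination on [A|b]:
R2 <- R2 - (-2)*R1:  [   0    4    4  -20 ]
R3 <- R3 - (1)*R1:  [   0  -16  -15   78 ]
R3 <- R3 - (-4)*R2:  [  0   0   1  -2 ]
Row echelon form:
[ -3  -6  -5  |   37 ]
[  0   4   4  |  -20 ]
[  0   0   1  |   -2 ]
Back-substitution:
r = (-2) / 1 = -2
q = (-20 - (4)*(-2)) / 4 = -3
p = (37 - (-6)*(-3) - (-5)*(-2)) / -3 = -3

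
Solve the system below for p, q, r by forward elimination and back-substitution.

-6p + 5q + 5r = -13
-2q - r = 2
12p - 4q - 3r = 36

Forward elimination on [A|b]:
R3 <- R3 - (-2)*R1:  [  0   6   7  10 ]
R3 <- R3 - (-3)*R2:  [  0   0   4  16 ]
Row echelon form:
[ -6   5   5  |  -13 ]
[  0  -2  -1  |    2 ]
[  0   0   4  |   16 ]
Back-substitution:
r = (16) / 4 = 4
q = (2 - (-1)*(4)) / -2 = -3
p = (-13 - (5)*(-3) - (5)*(4)) / -6 = 3

(3, -3, 4)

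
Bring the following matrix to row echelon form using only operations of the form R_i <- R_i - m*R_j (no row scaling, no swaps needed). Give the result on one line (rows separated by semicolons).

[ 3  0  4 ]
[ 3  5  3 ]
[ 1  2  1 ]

REF = [3 0 4; 0 5 -1; 0 0 1/15]

Forward elimination:
R2 <- R2 - (1)*R1:  [  0   5  -1 ]
R3 <- R3 - (1/3)*R1:  [    0     2  -1/3 ]
R3 <- R3 - (2/5)*R2:  [    0     0  1/15 ]
Row echelon form:
[ 3  0     4 ]
[ 0  5    -1 ]
[ 0  0  1/15 ]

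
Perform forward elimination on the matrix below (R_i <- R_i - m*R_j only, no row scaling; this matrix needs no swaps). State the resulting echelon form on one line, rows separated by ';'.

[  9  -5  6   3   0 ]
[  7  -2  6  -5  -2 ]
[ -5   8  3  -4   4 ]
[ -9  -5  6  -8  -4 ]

Forward elimination:
R2 <- R2 - (7/9)*R1:  [     0   17/9    4/3  -22/3     -2 ]
R3 <- R3 - (-5/9)*R1:  [    0  47/9  19/3  -7/3     4 ]
R4 <- R4 - (-1)*R1:  [   0  -10   12   -5   -4 ]
R3 <- R3 - (47/17)*R2:  [      0       0   45/17  305/17  162/17 ]
R4 <- R4 - (-90/17)*R2:  [       0        0   324/17  -745/17  -248/17 ]
R4 <- R4 - (36/5)*R3:  [      0       0       0    -173  -416/5 ]
Row echelon form:
[ 9    -5      6       3       0 ]
[ 0  17/9    4/3   -22/3      -2 ]
[ 0     0  45/17  305/17  162/17 ]
[ 0     0      0    -173  -416/5 ]

REF = [9 -5 6 3 0; 0 17/9 4/3 -22/3 -2; 0 0 45/17 305/17 162/17; 0 0 0 -173 -416/5]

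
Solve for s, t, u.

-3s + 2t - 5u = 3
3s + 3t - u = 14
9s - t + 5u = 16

Forward elimination on [A|b]:
R2 <- R2 - (-1)*R1:  [  0   5  -6  17 ]
R3 <- R3 - (-3)*R1:  [   0    5  -10   25 ]
R3 <- R3 - (1)*R2:  [  0   0  -4   8 ]
Row echelon form:
[ -3  2  -5  |   3 ]
[  0  5  -6  |  17 ]
[  0  0  -4  |   8 ]
Back-substitution:
u = (8) / -4 = -2
t = (17 - (-6)*(-2)) / 5 = 1
s = (3 - (2)*(1) - (-5)*(-2)) / -3 = 3

(3, 1, -2)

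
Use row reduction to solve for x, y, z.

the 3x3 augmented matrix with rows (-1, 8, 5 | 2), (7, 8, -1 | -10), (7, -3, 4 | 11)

(0, -1, 2)

Forward elimination on [A|b]:
R2 <- R2 - (-7)*R1:  [  0  64  34   4 ]
R3 <- R3 - (-7)*R1:  [  0  53  39  25 ]
R3 <- R3 - (53/64)*R2:  [      0       0  347/32  347/16 ]
Row echelon form:
[ -1   8       5  |       2 ]
[  0  64      34  |       4 ]
[  0   0  347/32  |  347/16 ]
Back-substitution:
z = (347/16) / (347/32) = 2
y = (4 - (34)*(2)) / 64 = -1
x = (2 - (8)*(-1) - (5)*(2)) / -1 = 0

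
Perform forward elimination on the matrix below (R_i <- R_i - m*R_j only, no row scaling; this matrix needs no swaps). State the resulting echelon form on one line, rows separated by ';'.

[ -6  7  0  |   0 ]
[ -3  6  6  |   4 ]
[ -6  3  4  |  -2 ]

Forward elimination:
R2 <- R2 - (1/2)*R1:  [   0  5/2    6    4 ]
R3 <- R3 - (1)*R1:  [  0  -4   4  -2 ]
R3 <- R3 - (-8/5)*R2:  [    0     0  68/5  22/5 ]
Row echelon form:
[ -6    7     0  |     0 ]
[  0  5/2     6  |     4 ]
[  0    0  68/5  |  22/5 ]

REF = [-6 7 0 0; 0 5/2 6 4; 0 0 68/5 22/5]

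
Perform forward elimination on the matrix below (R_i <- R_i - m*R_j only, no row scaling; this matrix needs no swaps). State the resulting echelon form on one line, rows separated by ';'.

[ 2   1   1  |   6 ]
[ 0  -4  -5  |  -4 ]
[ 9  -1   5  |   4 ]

REF = [2 1 1 6; 0 -4 -5 -4; 0 0 59/8 -35/2]

Forward elimination:
R3 <- R3 - (9/2)*R1:  [     0  -11/2    1/2    -23 ]
R3 <- R3 - (11/8)*R2:  [     0      0   59/8  -35/2 ]
Row echelon form:
[ 2   1     1  |      6 ]
[ 0  -4    -5  |     -4 ]
[ 0   0  59/8  |  -35/2 ]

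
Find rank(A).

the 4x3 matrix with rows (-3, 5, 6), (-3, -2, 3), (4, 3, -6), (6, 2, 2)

rank(A) = 3

Row reduction:
R2 <- R2 - (1)*R1:  [  0  -7  -3 ]
R3 <- R3 - (-4/3)*R1:  [    0  29/3     2 ]
R4 <- R4 - (-2)*R1:  [  0  12  14 ]
R3 <- R3 - (-29/21)*R2:  [     0      0  -15/7 ]
R4 <- R4 - (-12/7)*R2:  [    0     0  62/7 ]
R4 <- R4 - (-62/15)*R3:  [ 0  0  0 ]
Row echelon form:
[ -3   5      6 ]
[  0  -7     -3 ]
[  0   0  -15/7 ]
[  0   0      0 ]
Nonzero rows / pivot columns: 3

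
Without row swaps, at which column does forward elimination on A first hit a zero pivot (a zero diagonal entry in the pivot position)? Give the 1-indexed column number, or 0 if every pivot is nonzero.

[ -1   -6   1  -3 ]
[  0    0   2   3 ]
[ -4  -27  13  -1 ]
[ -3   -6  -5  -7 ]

first zero-pivot column = 2

Naive forward elimination:
R3 <- R3 - (4)*R1:  [  0  -3   9  11 ]
R4 <- R4 - (3)*R1:  [  0  12  -8   2 ]
Matrix at this point:
[ -1  -6   1  -3 ]
[  0   0   2   3 ]
[  0  -3   9  11 ]
[  0  12  -8   2 ]
Pivot entry (2,2) is zero but row 3 has -3 in column 2 -> naive elimination stops; a row interchange (e.g. R2 <-> R3) would be required here.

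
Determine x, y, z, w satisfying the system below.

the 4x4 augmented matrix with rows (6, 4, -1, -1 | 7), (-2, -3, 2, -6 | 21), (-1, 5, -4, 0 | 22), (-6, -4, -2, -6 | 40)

Forward elimination on [A|b]:
R2 <- R2 - (-1/3)*R1:  [     0   -5/3    5/3  -19/3   70/3 ]
R3 <- R3 - (-1/6)*R1:  [     0   17/3  -25/6   -1/6  139/6 ]
R4 <- R4 - (-1)*R1:  [  0   0  -3  -7  47 ]
R3 <- R3 - (-17/5)*R2:  [       0        0      3/2  -217/10    205/2 ]
R4 <- R4 - (-2)*R3:  [      0       0       0  -252/5     252 ]
Row echelon form:
[ 6     4   -1       -1  |      7 ]
[ 0  -5/3  5/3    -19/3  |   70/3 ]
[ 0     0  3/2  -217/10  |  205/2 ]
[ 0     0    0   -252/5  |    252 ]
Back-substitution:
w = (252) / (-252/5) = -5
z = (205/2 - (-217/10)*(-5)) / (3/2) = -4
y = (70/3 - (5/3)*(-4) - (-19/3)*(-5)) / (-5/3) = 1
x = (7 - (4)*(1) - (-1)*(-4) - (-1)*(-5)) / 6 = -1

(-1, 1, -4, -5)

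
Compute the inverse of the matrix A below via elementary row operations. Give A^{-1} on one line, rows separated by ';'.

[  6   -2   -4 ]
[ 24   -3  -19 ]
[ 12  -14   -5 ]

inverse = [251/90 -23/45 -13/45; 6/5 -1/5 -1/5; 10/3 -2/3 -1/3]

Gauss-Jordan on [A | I]:
R1 <- (1/6)*R1:  [    1  -1/3  -2/3  |   1/6     0     0 ]
R2 <- R2 - (24)*R1:  [  0   5  -3  |  -4   1   0 ]
R3 <- R3 - (12)*R1:  [   0  -10    3  |   -2    0    1 ]
R2 <- (1/5)*R2:  [    0     1  -3/5  |  -4/5   1/5     0 ]
R1 <- R1 - (-1/3)*R2:  [      1       0  -13/15  |   -1/10    1/15       0 ]
R3 <- R3 - (-10)*R2:  [   0    0   -3  |  -10    2    1 ]
R3 <- (1/-3)*R3:  [    0     0     1  |  10/3  -2/3  -1/3 ]
R1 <- R1 - (-13/15)*R3:  [      1       0       0  |  251/90  -23/45  -13/45 ]
R2 <- R2 - (-3/5)*R3:  [    0     1     0  |   6/5  -1/5  -1/5 ]
Right block of [I | A^{-1}] is the inverse:
[ 251/90  -23/45  -13/45 ]
[    6/5    -1/5    -1/5 ]
[   10/3    -2/3    -1/3 ]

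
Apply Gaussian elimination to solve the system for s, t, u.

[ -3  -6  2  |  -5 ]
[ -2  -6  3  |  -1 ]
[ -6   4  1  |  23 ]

Forward elimination on [A|b]:
R2 <- R2 - (2/3)*R1:  [   0   -2  5/3  7/3 ]
R3 <- R3 - (2)*R1:  [  0  16  -3  33 ]
R3 <- R3 - (-8)*R2:  [     0      0   31/3  155/3 ]
Row echelon form:
[ -3  -6     2  |     -5 ]
[  0  -2   5/3  |    7/3 ]
[  0   0  31/3  |  155/3 ]
Back-substitution:
u = (155/3) / (31/3) = 5
t = (7/3 - (5/3)*(5)) / -2 = 3
s = (-5 - (-6)*(3) - (2)*(5)) / -3 = -1

(-1, 3, 5)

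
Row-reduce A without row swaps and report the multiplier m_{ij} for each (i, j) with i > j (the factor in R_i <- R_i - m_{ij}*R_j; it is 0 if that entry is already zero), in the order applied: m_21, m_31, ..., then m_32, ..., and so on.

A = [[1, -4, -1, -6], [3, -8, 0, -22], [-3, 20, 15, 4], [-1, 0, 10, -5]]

Forward elimination:
R2 <- R2 - (3)*R1:  [  0   4   3  -4 ]
R3 <- R3 - (-3)*R1:  [   0    8   12  -14 ]
R4 <- R4 - (-1)*R1:  [   0   -4    9  -11 ]
R3 <- R3 - (2)*R2:  [  0   0   6  -6 ]
R4 <- R4 - (-1)*R2:  [   0    0   12  -15 ]
R4 <- R4 - (2)*R3:  [  0   0   0  -3 ]
Multipliers (in order of application): m_{21} = 3, m_{31} = -3, m_{41} = -1, m_{32} = 2, m_{42} = -1, m_{43} = 2

multipliers: 3, -3, -1, 2, -1, 2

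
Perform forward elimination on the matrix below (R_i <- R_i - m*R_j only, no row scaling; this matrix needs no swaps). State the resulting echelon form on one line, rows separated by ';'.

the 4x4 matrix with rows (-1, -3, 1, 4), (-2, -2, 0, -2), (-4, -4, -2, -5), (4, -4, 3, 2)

REF = [-1 -3 1 4; 0 4 -2 -10; 0 0 -2 -1; 0 0 0 -43/2]

Forward elimination:
R2 <- R2 - (2)*R1:  [   0    4   -2  -10 ]
R3 <- R3 - (4)*R1:  [   0    8   -6  -21 ]
R4 <- R4 - (-4)*R1:  [   0  -16    7   18 ]
R3 <- R3 - (2)*R2:  [  0   0  -2  -1 ]
R4 <- R4 - (-4)*R2:  [   0    0   -1  -22 ]
R4 <- R4 - (1/2)*R3:  [     0      0      0  -43/2 ]
Row echelon form:
[ -1  -3   1      4 ]
[  0   4  -2    -10 ]
[  0   0  -2     -1 ]
[  0   0   0  -43/2 ]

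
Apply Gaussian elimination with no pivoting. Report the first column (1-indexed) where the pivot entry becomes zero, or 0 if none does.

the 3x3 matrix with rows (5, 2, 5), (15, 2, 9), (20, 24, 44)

first zero-pivot column = 3

Naive forward elimination:
R2 <- R2 - (3)*R1:  [  0  -4  -6 ]
R3 <- R3 - (4)*R1:  [  0  16  24 ]
R3 <- R3 - (-4)*R2:  [ 0  0  0 ]
Matrix at this point:
[ 5   2   5 ]
[ 0  -4  -6 ]
[ 0   0   0 ]
Pivot entry (3,3) in the last row is zero and there are no rows below to swap with -> zero pivot in column 3 (A is singular).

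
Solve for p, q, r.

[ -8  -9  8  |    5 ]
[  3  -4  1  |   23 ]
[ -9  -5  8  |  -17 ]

(2, -5, -3)

Forward elimination on [A|b]:
R2 <- R2 - (-3/8)*R1:  [     0  -59/8      4  199/8 ]
R3 <- R3 - (9/8)*R1:  [      0    41/8      -1  -181/8 ]
R3 <- R3 - (-41/59)*R2:  [       0        0   105/59  -315/59 ]
Row echelon form:
[ -8     -9       8  |        5 ]
[  0  -59/8       4  |    199/8 ]
[  0      0  105/59  |  -315/59 ]
Back-substitution:
r = (-315/59) / (105/59) = -3
q = (199/8 - (4)*(-3)) / (-59/8) = -5
p = (5 - (-9)*(-5) - (8)*(-3)) / -8 = 2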